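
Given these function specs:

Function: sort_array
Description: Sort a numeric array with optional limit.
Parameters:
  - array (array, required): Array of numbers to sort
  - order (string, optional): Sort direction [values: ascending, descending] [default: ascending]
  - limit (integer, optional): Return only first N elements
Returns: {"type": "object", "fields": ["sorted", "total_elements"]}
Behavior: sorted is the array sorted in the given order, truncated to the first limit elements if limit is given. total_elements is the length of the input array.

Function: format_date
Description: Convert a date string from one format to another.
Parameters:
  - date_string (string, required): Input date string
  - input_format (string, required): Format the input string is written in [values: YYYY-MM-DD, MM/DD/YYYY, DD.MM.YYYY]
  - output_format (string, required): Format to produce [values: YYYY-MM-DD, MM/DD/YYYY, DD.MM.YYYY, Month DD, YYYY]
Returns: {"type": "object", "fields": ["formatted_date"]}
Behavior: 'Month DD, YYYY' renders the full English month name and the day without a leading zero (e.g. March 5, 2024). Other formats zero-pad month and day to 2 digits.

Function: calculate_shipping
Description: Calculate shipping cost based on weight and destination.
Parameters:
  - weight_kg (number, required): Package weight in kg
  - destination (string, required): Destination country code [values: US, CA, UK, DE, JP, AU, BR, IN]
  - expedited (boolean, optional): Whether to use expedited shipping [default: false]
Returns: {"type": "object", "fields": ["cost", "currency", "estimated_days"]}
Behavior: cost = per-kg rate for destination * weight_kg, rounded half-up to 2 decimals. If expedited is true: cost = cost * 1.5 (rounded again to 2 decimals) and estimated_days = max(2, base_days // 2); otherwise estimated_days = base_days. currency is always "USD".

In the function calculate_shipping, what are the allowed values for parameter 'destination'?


The calculate_shipping spec declares:
  - destination (string, required): Destination country code [values: US, CA, UK, DE, JP, AU, BR, IN]
Allowed values:
US, CA, UK, DE, JP, AU, BR, IN


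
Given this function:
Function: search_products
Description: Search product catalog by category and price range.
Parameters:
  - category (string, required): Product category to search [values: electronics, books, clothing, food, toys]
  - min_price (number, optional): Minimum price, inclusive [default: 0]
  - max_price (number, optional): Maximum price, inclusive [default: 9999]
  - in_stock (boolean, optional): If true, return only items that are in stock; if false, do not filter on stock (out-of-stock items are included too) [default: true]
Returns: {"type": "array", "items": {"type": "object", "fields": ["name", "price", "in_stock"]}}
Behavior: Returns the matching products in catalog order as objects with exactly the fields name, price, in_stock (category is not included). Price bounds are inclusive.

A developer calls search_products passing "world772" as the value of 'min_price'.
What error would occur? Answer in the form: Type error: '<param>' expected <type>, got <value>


Spec: 'min_price' is declared as number; "world772" is a string.
Type error: 'min_price' expected number, got "world772"


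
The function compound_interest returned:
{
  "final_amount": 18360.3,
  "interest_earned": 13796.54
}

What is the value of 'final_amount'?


18360.3


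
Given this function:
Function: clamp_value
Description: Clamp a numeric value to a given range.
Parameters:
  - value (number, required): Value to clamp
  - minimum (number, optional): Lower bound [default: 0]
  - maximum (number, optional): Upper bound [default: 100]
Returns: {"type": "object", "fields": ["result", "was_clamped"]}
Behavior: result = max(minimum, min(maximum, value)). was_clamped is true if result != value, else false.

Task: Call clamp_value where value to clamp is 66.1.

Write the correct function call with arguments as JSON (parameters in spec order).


Mapping each described value to its parameter name:
  'Value to clamp' -> value = 66.1
clamp_value({"value": 66.1})


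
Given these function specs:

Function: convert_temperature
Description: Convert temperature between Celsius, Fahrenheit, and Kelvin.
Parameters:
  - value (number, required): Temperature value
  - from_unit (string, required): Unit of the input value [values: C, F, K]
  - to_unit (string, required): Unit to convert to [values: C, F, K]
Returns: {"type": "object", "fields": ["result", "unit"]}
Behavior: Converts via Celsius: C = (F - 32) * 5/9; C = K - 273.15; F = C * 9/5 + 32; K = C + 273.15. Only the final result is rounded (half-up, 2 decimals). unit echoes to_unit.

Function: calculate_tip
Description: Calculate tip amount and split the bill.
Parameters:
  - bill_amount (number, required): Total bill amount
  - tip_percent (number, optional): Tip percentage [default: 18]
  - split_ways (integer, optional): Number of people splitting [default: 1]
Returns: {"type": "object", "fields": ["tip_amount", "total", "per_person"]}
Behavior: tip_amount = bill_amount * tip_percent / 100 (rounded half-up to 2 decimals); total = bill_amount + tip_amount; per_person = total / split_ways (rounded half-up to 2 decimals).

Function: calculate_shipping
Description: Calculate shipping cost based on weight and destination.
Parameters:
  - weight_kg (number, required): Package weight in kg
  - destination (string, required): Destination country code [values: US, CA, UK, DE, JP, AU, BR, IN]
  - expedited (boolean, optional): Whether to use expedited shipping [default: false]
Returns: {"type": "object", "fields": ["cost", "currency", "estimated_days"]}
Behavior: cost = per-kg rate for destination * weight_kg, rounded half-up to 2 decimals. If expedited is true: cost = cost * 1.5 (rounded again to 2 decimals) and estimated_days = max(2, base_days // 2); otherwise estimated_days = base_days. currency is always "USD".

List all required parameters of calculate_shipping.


Parameters of calculate_shipping and their required/optional flag:
  weight_kg: required
  destination: required
  expedited: optional
destination, weight_kg


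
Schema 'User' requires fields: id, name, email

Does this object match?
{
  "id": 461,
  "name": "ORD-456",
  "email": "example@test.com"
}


Checking required fields... All present.
Valid - all required fields present


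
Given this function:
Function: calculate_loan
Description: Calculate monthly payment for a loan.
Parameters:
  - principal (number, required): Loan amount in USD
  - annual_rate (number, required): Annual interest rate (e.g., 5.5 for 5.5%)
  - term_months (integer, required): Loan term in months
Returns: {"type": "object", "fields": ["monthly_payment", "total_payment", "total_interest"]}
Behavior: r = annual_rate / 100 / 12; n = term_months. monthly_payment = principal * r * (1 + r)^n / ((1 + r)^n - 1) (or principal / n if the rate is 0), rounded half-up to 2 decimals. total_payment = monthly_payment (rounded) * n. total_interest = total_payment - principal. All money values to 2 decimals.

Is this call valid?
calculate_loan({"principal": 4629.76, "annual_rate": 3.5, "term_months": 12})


Checking all required parameters present and types match... All valid.
Valid


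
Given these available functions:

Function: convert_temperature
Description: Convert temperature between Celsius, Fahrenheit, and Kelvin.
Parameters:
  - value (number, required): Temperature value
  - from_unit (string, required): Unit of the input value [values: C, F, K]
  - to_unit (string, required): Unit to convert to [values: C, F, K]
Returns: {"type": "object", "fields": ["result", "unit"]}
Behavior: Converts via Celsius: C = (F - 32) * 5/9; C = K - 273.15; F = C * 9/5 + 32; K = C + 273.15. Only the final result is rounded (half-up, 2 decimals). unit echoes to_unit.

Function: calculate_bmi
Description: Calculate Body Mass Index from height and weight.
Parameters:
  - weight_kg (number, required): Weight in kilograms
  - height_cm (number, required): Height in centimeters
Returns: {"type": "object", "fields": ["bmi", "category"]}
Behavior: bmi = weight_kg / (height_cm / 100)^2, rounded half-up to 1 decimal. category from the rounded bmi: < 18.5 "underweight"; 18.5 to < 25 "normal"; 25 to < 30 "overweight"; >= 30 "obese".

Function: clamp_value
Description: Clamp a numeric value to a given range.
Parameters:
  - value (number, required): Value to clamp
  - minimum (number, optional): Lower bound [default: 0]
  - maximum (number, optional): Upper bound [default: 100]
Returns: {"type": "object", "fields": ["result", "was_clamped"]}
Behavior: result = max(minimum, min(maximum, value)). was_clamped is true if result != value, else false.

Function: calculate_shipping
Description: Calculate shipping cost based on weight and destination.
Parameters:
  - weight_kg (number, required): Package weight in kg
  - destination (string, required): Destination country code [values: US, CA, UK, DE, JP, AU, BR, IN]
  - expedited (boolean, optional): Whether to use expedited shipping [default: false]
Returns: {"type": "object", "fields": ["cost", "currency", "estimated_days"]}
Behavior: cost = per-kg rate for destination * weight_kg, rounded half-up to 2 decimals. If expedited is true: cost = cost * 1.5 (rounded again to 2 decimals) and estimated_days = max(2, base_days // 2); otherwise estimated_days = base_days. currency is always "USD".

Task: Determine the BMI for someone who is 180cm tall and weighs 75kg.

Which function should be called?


The task needs a function whose description is: Calculate Body Mass Index from height and weight.
calculate_bmi


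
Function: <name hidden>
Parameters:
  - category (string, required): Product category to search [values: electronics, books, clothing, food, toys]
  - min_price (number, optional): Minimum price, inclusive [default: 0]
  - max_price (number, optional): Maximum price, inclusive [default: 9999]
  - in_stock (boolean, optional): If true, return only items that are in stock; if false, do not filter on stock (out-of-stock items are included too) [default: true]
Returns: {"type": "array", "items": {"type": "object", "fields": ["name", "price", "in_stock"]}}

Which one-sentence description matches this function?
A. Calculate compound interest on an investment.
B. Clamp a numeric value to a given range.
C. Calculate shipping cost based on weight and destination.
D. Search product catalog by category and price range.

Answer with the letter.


Parameters category, min_price, max_price, in_stock and return "array" fit: Search product catalog by category and price range.
D


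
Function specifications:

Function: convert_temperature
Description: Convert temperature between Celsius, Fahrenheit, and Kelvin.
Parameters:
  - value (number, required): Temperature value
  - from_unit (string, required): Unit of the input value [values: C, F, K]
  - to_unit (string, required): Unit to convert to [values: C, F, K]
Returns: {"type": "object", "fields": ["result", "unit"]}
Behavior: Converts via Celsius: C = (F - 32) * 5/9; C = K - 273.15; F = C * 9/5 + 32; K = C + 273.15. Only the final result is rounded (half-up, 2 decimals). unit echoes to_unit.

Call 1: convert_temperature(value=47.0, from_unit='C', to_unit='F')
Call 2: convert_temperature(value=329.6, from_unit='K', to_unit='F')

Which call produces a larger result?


Call 1:
  Input already in C: 47
  To F: 47 * 9/5 + 32 = 116.6
  Round to 2 decimals: 116.6
  -> 116.6 F
Call 2:
  To C: 329.6 - 273.15 = 56.45
  To F: 56.45 * 9/5 + 32 = 133.61
  Round to 2 decimals: 133.61
  -> 133.61 F
Call 2 (133.61 F)


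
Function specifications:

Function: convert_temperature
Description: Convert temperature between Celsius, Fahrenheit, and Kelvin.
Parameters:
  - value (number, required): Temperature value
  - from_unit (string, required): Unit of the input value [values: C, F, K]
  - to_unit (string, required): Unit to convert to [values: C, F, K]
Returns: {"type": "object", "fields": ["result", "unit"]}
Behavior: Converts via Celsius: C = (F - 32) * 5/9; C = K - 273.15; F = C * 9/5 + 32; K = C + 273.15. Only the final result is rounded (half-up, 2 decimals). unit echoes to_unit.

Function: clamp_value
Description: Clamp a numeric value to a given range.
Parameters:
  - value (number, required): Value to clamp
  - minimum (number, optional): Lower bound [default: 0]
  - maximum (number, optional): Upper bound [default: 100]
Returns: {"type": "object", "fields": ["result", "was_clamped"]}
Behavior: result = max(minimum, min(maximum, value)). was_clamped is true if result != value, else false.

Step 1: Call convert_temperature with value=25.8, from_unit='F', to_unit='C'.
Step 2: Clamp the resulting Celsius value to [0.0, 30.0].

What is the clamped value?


Step 1: convert_temperature(value=25.8, from_unit=F, to_unit=C)
  To C: (25.8 - 32) * 5/9 = -3.444444
  Target is C: -3.444444
  Round to 2 decimals: -3.44
  -> result = -3.44 C
Step 2: clamp_value(value=-3.44, minimum=0.0, maximum=30.0)
  result = max(0.0, min(30.0, -3.44)) = max(0.0, -3.44) = 0.0
  was_clamped = (0.0 != -3.44) = true
  -> result = 0.0
0.0


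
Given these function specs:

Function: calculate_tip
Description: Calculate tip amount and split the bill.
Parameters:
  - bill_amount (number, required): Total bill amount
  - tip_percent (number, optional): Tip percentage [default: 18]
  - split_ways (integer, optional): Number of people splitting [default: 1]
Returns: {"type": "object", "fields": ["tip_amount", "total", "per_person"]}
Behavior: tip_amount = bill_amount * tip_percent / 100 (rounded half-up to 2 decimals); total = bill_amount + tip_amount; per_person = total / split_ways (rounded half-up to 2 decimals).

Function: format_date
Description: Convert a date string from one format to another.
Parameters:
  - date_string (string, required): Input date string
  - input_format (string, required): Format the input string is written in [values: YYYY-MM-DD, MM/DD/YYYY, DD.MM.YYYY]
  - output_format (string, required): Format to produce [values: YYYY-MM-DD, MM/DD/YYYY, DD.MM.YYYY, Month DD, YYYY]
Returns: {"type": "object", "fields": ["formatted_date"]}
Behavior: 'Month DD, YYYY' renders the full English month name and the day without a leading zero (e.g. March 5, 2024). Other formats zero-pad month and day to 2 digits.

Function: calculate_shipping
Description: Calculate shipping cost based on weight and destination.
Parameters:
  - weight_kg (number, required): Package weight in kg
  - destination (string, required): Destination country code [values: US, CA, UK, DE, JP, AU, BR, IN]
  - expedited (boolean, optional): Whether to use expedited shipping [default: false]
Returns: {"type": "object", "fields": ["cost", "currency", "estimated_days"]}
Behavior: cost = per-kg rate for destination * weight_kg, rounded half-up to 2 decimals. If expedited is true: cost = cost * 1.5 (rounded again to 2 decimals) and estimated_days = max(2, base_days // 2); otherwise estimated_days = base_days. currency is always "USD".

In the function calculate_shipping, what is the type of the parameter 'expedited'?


The calculate_shipping spec declares:
  - expedited (boolean, optional): Whether to use expedited shipping [default: false]
Type:
boolean


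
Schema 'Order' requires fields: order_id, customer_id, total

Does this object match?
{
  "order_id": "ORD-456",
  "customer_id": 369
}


Checking required fields...
Missing: total
Invalid - missing required field 'total'


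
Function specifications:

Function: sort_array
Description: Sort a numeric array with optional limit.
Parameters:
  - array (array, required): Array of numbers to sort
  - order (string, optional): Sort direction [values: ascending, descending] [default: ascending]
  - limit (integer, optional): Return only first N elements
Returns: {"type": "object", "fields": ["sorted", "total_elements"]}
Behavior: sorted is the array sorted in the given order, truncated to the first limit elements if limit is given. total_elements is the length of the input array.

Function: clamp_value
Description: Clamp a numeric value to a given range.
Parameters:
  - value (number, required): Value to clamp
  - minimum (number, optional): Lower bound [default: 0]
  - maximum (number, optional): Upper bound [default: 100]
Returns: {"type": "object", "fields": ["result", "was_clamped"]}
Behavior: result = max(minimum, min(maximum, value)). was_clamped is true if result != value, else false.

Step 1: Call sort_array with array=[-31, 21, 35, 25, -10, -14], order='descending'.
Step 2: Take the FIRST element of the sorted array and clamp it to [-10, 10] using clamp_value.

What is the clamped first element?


Step 1: sort_array(order=descending)
  sorted: [35, 25, 21, -10, -14, -31]
  -> first element = 35
Step 2: clamp_value(value=35, minimum=-10, maximum=10)
  result = max(-10, min(10, 35)) = max(-10, 10) = 10
  was_clamped = (10 != 35) = true
  -> result = 10
10


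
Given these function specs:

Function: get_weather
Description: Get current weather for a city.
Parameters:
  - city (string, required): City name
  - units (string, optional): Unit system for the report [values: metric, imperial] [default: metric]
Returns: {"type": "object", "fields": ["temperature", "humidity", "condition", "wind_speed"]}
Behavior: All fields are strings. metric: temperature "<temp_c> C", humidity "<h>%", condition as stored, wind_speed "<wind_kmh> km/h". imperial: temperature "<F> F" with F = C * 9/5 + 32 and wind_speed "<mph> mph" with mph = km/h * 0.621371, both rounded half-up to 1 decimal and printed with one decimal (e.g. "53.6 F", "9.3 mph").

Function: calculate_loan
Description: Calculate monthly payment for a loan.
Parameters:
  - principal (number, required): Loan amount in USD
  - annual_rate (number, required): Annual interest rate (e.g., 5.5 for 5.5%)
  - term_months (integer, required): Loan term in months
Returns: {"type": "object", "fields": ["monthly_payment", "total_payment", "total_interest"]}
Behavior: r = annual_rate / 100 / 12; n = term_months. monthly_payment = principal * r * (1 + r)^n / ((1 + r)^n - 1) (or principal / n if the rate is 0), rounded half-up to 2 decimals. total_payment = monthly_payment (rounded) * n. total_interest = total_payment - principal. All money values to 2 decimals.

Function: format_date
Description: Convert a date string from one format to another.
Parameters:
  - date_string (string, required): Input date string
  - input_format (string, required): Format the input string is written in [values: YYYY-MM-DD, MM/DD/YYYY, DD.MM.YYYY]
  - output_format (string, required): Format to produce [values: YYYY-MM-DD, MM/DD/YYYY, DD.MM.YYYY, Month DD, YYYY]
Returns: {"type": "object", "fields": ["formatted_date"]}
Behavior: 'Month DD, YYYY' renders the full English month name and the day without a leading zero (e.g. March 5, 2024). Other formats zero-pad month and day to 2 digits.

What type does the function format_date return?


The format_date spec declares Returns: {"type": "object", "fields": ["formatted_date"]}
Type:
object


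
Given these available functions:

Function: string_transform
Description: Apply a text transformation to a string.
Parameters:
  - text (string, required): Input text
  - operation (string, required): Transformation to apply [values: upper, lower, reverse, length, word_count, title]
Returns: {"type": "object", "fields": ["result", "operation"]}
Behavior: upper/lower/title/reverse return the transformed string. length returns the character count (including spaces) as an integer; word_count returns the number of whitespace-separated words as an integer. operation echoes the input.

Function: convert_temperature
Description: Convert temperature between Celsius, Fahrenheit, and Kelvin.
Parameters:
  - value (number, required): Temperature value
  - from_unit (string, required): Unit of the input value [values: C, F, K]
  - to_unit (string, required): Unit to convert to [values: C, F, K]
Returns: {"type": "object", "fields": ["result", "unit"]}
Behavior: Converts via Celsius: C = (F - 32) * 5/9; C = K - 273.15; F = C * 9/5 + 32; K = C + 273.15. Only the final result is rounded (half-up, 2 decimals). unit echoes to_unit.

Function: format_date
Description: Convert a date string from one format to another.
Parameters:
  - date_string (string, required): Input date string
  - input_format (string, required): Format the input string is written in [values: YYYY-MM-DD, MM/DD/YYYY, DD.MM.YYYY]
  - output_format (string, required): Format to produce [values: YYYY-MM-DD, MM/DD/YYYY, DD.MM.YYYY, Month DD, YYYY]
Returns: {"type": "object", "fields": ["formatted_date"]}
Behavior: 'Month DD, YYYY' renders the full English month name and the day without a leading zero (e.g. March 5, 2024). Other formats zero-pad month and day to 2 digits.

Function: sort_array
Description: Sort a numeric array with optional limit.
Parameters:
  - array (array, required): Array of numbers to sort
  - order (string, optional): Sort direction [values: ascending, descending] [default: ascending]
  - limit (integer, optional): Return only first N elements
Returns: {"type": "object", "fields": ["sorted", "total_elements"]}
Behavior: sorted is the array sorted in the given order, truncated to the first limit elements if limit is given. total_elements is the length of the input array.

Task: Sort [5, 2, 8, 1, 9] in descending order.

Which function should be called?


The task needs a function whose description is: Sort a numeric array with optional limit.
sort_array


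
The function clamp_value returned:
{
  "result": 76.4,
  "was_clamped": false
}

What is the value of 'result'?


76.4


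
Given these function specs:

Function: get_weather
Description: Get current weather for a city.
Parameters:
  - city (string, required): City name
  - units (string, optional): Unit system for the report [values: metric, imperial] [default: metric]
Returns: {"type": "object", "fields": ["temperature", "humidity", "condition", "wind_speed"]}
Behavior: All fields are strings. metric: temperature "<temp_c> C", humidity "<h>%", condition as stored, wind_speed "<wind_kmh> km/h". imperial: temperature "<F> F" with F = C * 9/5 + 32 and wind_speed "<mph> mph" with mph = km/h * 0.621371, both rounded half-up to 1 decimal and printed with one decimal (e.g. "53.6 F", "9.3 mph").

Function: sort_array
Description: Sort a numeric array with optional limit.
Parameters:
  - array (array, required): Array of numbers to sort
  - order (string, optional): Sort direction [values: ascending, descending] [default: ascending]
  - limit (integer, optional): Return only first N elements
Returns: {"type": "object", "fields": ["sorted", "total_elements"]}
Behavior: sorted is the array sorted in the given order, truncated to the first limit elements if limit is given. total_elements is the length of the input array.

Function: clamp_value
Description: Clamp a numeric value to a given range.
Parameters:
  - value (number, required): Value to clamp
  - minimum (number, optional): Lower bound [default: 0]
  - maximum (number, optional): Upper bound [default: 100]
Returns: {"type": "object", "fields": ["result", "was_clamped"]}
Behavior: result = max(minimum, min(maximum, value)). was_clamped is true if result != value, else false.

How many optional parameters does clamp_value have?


Parameters of clamp_value: value (required), minimum (optional), maximum (optional)
Optional count:
2


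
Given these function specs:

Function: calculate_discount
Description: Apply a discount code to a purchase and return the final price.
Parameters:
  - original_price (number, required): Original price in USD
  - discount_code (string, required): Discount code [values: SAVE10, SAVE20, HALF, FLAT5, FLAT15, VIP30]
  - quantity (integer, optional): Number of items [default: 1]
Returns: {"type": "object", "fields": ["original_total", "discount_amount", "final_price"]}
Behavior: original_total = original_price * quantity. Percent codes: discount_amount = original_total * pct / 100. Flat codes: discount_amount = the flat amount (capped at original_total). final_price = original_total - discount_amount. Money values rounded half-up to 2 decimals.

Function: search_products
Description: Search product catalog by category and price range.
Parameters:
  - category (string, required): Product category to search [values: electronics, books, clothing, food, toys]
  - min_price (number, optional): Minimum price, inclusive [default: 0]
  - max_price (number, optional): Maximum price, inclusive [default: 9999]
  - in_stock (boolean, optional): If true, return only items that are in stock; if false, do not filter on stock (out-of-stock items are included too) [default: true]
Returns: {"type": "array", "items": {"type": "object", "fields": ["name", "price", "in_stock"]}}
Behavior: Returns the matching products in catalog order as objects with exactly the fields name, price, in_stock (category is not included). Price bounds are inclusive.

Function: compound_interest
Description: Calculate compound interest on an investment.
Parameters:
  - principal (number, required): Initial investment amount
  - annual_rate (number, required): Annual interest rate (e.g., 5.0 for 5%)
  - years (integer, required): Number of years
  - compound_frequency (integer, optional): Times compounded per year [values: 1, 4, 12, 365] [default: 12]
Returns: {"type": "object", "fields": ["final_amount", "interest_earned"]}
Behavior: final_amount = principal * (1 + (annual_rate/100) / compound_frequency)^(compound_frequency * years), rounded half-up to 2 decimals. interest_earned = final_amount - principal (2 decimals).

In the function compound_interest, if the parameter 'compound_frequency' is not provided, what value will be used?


The compound_interest spec declares:
  - compound_frequency (integer, optional): Times compounded per year [values: 1, 4, 12, 365] [default: 12]
Default:
12


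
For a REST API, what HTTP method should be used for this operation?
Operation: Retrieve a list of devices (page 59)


GET = read, POST = create, PUT = update/replace, DELETE = remove
This operation is a read.
GET


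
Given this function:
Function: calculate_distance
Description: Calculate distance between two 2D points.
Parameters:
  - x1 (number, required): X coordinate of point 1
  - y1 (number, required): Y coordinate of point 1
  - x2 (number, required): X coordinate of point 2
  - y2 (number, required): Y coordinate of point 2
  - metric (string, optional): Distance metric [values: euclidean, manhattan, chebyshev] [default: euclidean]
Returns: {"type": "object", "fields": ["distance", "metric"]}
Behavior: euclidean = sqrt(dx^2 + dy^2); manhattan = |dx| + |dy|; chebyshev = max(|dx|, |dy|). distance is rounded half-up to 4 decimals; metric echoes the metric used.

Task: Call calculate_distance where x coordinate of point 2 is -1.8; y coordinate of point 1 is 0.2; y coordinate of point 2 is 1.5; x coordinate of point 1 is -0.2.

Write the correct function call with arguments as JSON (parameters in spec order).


Mapping each described value to its parameter name:
  'X coordinate of point 2' -> x2 = -1.8
  'Y coordinate of point 1' -> y1 = 0.2
  'Y coordinate of point 2' -> y2 = 1.5
  'X coordinate of point 1' -> x1 = -0.2
calculate_distance({"x1": -0.2, "y1": 0.2, "x2": -1.8, "y2": 1.5})


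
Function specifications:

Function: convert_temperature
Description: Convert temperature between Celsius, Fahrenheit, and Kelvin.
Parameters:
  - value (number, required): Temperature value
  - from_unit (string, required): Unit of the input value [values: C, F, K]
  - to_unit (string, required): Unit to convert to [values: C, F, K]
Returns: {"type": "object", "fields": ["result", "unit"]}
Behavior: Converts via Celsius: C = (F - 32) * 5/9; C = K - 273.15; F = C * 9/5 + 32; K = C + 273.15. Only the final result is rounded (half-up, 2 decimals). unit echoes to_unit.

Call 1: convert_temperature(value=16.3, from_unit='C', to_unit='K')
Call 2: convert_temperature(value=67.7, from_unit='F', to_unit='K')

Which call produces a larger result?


Call 1:
  Input already in C: 16.3
  To K: 16.3 + 273.15 = 289.45
  Round to 2 decimals: 289.45
  -> 289.45 K
Call 2:
  To C: (67.7 - 32) * 5/9 = 19.833333
  To K: 19.833333 + 273.15 = 292.983333
  Round to 2 decimals: 292.98
  -> 292.98 K
Call 2 (292.98 K)


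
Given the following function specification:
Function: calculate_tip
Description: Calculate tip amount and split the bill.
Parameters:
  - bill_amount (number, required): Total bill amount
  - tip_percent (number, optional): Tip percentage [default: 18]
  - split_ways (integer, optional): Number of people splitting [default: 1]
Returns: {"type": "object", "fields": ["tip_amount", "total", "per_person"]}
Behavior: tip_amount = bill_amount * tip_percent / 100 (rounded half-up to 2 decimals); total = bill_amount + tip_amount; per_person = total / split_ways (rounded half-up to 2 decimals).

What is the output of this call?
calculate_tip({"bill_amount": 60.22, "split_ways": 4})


Defaults applied: tip_percent=18
tip_amount = 60.22 * 18/100 = 10.8396 -> 10.84
total = 60.22 + 10.84 = 71.06
per_person = 71.06 / 4 = 17.765 -> 17.77
Output:
{"tip_amount": 10.84, "total": 71.06, "per_person": 17.77}


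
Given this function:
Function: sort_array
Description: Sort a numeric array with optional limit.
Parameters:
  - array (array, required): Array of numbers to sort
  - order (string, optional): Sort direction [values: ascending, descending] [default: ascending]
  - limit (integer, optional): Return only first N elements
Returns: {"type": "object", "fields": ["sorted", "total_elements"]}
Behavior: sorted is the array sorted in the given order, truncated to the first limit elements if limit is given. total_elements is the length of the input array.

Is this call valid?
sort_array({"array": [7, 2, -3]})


Checking all required parameters present and types match... All valid.
Valid


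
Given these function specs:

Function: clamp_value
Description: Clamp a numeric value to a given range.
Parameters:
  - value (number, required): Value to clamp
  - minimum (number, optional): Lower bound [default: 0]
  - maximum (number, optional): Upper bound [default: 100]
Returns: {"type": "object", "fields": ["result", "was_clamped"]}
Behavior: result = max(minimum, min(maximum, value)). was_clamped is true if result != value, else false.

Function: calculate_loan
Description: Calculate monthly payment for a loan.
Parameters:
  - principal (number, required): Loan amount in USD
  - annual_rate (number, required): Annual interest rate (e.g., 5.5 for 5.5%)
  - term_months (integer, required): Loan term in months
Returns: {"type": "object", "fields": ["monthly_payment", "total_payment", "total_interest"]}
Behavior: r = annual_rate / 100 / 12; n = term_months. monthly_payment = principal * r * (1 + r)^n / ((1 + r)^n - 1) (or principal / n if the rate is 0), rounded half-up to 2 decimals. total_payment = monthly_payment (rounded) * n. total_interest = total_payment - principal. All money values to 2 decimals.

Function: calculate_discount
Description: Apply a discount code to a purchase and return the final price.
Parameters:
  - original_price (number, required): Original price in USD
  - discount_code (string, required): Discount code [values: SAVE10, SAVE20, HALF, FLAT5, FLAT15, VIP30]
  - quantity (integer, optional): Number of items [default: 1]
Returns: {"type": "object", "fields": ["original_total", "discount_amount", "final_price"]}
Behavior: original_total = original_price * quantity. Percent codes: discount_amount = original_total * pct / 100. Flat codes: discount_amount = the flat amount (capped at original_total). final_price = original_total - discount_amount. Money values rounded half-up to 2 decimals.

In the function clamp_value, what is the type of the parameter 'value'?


The clamp_value spec declares:
  - value (number, required): Value to clamp
Type:
number


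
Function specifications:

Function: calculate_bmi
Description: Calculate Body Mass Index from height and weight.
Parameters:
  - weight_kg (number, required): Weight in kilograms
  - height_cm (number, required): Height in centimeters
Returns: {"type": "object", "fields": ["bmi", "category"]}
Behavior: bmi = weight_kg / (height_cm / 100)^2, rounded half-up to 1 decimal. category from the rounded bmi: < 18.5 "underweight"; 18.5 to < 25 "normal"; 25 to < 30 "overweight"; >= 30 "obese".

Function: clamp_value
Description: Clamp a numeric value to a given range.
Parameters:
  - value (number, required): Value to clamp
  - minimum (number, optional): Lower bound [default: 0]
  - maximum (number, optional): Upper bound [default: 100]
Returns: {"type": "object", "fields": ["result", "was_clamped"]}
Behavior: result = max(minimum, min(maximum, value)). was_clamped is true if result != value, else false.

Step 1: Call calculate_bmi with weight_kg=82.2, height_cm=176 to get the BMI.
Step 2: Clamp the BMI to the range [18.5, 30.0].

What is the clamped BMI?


Step 1: calculate_bmi(weight_kg=82.2, height_cm=176)
  height_m = 176 / 100 = 1.76
  bmi = 82.2 / 1.76^2 = 82.2 / 3.0976 = 26.536674 -> 26.5
  25 <= 26.5 < 30 -> overweight
  -> bmi = 26.5
Step 2: clamp_value(value=26.5, minimum=18.5, maximum=30.0)
  result = max(18.5, min(30.0, 26.5)) = max(18.5, 26.5) = 26.5
  was_clamped = (26.5 != 26.5) = false
  -> result = 26.5
26.5


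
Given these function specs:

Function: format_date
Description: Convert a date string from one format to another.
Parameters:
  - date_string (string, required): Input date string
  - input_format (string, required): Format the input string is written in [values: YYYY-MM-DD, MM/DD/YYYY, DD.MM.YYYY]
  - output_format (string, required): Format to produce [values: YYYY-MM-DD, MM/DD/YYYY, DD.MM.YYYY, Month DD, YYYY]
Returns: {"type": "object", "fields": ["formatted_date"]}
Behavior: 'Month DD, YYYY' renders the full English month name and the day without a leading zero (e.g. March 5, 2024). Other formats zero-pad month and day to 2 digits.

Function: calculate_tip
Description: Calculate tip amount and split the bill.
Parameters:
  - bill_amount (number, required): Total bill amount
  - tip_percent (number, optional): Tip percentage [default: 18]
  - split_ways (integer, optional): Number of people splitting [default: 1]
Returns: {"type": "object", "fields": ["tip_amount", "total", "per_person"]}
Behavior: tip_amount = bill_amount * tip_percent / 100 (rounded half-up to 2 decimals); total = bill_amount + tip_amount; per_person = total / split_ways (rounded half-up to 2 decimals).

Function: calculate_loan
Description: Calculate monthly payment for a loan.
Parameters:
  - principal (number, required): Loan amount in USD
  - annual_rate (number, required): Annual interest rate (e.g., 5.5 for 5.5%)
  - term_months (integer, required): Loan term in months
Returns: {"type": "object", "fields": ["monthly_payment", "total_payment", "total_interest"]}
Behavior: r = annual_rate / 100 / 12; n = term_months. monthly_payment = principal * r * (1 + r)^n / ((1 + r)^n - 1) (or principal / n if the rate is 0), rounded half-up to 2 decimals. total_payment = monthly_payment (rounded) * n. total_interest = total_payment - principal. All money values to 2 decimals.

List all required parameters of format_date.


Parameters of format_date and their required/optional flag:
  date_string: required
  input_format: required
  output_format: required
date_string, input_format, output_format


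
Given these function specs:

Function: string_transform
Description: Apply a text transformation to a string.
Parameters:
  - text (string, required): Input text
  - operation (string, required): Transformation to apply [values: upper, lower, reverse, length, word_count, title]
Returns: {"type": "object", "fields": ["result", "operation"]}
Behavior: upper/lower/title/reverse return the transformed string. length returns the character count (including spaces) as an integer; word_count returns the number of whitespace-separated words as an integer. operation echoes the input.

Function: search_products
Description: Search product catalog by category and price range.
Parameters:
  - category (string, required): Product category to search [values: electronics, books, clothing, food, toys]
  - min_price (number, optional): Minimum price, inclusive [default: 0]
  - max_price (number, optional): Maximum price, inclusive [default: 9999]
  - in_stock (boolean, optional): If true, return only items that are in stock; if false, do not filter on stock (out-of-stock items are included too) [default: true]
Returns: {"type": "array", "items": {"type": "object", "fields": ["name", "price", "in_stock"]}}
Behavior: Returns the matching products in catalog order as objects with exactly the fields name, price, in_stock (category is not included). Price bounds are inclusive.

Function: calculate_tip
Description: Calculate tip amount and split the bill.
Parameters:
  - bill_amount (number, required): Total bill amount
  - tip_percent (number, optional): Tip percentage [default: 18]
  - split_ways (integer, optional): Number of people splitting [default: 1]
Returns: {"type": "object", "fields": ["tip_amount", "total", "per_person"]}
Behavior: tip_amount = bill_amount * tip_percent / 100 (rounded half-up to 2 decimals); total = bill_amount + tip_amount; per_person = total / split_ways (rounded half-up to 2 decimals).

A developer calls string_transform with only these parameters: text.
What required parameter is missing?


Required parameters: text, operation
Provided: text
Missing: operation
operation


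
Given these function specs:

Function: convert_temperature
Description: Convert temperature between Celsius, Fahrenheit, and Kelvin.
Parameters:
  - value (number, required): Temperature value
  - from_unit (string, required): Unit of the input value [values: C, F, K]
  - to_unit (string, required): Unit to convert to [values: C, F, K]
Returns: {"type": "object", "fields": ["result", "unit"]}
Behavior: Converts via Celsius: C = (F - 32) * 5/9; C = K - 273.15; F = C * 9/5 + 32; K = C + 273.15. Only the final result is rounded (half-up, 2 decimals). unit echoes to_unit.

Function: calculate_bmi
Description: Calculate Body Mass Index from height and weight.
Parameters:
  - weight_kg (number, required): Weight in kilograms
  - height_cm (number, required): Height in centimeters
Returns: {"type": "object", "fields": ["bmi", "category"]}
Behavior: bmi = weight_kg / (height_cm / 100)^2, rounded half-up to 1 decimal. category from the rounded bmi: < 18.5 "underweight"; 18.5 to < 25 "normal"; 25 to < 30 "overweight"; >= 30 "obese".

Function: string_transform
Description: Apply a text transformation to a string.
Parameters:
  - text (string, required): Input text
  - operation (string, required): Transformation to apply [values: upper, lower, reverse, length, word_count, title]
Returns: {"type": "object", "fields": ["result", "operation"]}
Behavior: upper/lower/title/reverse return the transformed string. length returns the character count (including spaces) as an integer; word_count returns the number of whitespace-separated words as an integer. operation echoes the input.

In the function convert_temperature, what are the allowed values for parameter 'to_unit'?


The convert_temperature spec declares:
  - to_unit (string, required): Unit to convert to [values: C, F, K]
Allowed values:
C, F, K


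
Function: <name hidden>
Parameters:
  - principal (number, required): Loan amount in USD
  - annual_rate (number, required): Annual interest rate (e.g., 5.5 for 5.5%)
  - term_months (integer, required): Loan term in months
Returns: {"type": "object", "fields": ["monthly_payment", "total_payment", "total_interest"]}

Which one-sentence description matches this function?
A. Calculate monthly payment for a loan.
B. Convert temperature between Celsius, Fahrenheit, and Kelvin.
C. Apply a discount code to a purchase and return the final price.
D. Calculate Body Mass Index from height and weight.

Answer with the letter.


Parameters principal, annual_rate, term_months and return ["monthly_payment", "total_payment", "total_interest"] fit: Calculate monthly payment for a loan.
A


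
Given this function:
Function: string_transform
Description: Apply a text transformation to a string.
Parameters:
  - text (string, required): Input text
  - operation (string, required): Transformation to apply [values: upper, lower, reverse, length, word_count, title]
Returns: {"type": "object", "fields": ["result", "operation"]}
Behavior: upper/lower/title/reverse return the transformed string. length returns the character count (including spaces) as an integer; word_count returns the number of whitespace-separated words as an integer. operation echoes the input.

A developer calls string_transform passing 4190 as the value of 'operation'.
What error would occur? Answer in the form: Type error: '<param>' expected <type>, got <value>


Spec: 'operation' is declared as string; 4190 is an integer.
Type error: 'operation' expected string, got 4190
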